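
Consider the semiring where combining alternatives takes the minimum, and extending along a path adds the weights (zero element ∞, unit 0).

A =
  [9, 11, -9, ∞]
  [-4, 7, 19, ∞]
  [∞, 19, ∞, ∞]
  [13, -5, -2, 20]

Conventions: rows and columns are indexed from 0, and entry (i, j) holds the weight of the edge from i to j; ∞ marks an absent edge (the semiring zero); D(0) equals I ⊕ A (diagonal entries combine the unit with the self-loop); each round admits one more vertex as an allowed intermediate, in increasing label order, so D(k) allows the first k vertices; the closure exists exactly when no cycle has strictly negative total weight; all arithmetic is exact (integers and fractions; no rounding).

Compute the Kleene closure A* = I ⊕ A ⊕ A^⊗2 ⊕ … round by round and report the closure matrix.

D(0):
  [0, 11, -9, ∞]
  [-4, 0, 19, ∞]
  [∞, 19, 0, ∞]
  [13, -5, -2, 0]
D(1):
  [0, 11, -9, ∞]
  [-4, 0, -13, ∞]
  [∞, 19, 0, ∞]
  [13, -5, -2, 0]
D(2):
  [0, 11, -9, ∞]
  [-4, 0, -13, ∞]
  [15, 19, 0, ∞]
  [-9, -5, -18, 0]
D(3):
  [0, 10, -9, ∞]
  [-4, 0, -13, ∞]
  [15, 19, 0, ∞]
  [-9, -5, -18, 0]
D(4):
  [0, 10, -9, ∞]
  [-4, 0, -13, ∞]
  [15, 19, 0, ∞]
  [-9, -5, -18, 0]
Answer: A* = [[0, 10, -9, ∞], [-4, 0, -13, ∞], [15, 19, 0, ∞], [-9, -5, -18, 0]]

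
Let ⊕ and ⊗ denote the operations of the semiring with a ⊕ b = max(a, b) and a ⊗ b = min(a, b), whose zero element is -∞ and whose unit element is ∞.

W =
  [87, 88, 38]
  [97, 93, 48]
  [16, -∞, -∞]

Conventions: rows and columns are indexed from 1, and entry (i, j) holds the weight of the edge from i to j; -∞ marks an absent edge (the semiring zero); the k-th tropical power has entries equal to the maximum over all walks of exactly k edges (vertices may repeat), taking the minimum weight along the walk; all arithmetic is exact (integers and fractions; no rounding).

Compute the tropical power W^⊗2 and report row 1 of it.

W^⊗2:
  [88, 88, 48]
  [93, 93, 48]
  [16, 16, 16]
Answer: row 1 of W^⊗2 = [88, 88, 48]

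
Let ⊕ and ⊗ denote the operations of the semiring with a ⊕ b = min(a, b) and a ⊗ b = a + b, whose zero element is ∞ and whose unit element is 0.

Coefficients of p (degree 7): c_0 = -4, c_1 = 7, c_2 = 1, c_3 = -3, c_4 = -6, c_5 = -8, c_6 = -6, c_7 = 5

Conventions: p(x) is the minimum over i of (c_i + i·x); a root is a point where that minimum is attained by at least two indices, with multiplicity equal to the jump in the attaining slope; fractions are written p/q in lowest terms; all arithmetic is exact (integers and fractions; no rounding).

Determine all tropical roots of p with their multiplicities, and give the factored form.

hull edge (i=0, c=-4) to (i=5, c=-8): slope -4/5, span 5
hull edge (i=5, c=-8) to (i=6, c=-6): slope 2, span 1
hull edge (i=6, c=-6) to (i=7, c=5): slope 11, span 1
Factored form: p(x) = 5 ⊗ (x ⊕ (-11)) ⊗ (x ⊕ (-2)) ⊗ (x ⊕ 4/5) ⊗ (x ⊕ 4/5) ⊗ (x ⊕ 4/5) ⊗ (x ⊕ 4/5) ⊗ (x ⊕ 4/5)
Answer: roots = -11 (mult 1), -2 (mult 1), 4/5 (mult 5)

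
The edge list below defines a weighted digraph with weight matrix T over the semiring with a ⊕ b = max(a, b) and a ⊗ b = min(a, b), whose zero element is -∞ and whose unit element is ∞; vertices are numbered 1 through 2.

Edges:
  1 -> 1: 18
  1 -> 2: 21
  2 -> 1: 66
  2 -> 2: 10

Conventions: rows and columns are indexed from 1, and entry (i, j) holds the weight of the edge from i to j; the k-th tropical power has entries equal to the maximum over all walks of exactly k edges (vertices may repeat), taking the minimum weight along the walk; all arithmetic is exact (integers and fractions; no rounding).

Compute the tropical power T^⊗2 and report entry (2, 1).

T^⊗2:
  [21, 18]
  [18, 21]
Key observation: the optimum is the walk 2->1->1, with weight 66 min 18 = 18.
Optimal value attained by: walk 2->1->1.
Answer: (T^⊗2)[2][1] = 18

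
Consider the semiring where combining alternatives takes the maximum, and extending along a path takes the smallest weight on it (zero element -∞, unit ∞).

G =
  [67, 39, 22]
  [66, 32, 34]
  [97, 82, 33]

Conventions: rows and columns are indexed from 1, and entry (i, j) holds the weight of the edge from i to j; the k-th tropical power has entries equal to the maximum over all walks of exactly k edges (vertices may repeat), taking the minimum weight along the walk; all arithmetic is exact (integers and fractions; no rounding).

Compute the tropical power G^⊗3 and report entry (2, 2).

G^⊗2:
  [67, 39, 34]
  [66, 39, 33]
  [67, 39, 34]
G^⊗3:
  [67, 39, 34]
  [66, 39, 34]
  [67, 39, 34]
Key observation: the optimum is the walk 2->1->1->2, with weight 66 min 67 min 39 = 39.
Optimal value attained by: walk 2->1->1->2.
Answer: (G^⊗3)[2][2] = 39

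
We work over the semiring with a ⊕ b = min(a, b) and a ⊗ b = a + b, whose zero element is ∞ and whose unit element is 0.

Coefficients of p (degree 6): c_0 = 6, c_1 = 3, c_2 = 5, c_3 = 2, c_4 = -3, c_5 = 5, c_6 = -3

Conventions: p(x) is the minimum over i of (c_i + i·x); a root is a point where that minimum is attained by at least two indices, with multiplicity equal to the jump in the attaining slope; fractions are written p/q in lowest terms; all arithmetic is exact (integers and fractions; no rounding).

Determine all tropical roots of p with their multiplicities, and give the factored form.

hull edge (i=0, c=6) to (i=1, c=3): slope -3, span 1
hull edge (i=1, c=3) to (i=4, c=-3): slope -2, span 3
hull edge (i=4, c=-3) to (i=6, c=-3): slope 0, span 2
Factored form: p(x) = -3 ⊗ (x ⊕ 0) ⊗ (x ⊕ 0) ⊗ (x ⊕ 2) ⊗ (x ⊕ 2) ⊗ (x ⊕ 2) ⊗ (x ⊕ 3)
Answer: roots = 0 (mult 2), 2 (mult 3), 3 (mult 1)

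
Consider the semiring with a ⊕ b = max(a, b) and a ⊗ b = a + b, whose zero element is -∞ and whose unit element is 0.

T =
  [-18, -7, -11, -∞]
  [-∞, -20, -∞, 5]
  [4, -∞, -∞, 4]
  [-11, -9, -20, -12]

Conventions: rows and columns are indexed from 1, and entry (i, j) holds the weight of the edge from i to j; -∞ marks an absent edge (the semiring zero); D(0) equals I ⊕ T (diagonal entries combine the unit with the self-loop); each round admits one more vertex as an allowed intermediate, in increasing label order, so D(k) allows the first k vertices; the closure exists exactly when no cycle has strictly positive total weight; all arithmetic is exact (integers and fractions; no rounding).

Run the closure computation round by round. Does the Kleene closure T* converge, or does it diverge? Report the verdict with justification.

D(0):
  [0, -7, -11, -∞]
  [-∞, 0, -∞, 5]
  [4, -∞, 0, 4]
  [-11, -9, -20, 0]
D(1):
  [0, -7, -11, -∞]
  [-∞, 0, -∞, 5]
  [4, -3, 0, 4]
  [-11, -9, -20, 0]
D(2):
  [0, -7, -11, -2]
  [-∞, 0, -∞, 5]
  [4, -3, 0, 4]
  [-11, -9, -20, 0]
D(3):
  [0, -7, -11, -2]
  [-∞, 0, -∞, 5]
  [4, -3, 0, 4]
  [-11, -9, -20, 0]
D(4):
  [0, -7, -11, -2]
  [-6, 0, -15, 5]
  [4, -3, 0, 4]
  [-11, -9, -20, 0]
Key observation: every diagonal entry stays at the unit through all rounds, so no improving cycle exists.
Answer: CONVERGES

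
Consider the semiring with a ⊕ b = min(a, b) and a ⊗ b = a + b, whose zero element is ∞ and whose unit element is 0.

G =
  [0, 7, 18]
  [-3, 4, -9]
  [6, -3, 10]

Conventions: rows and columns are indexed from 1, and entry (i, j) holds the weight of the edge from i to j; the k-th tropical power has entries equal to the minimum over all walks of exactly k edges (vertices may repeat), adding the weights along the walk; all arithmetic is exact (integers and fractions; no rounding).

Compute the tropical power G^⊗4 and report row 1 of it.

G^⊗2:
  [0, 7, -2]
  [-3, -12, -5]
  [-6, 1, -12]
G^⊗3:
  [0, -5, -2]
  [-15, -8, -21]
  [-6, -15, -8]
G^⊗4:
  [-8, -5, -14]
  [-15, -24, -17]
  [-18, -11, -24]
Answer: row 1 of G^⊗4 = [-8, -5, -14]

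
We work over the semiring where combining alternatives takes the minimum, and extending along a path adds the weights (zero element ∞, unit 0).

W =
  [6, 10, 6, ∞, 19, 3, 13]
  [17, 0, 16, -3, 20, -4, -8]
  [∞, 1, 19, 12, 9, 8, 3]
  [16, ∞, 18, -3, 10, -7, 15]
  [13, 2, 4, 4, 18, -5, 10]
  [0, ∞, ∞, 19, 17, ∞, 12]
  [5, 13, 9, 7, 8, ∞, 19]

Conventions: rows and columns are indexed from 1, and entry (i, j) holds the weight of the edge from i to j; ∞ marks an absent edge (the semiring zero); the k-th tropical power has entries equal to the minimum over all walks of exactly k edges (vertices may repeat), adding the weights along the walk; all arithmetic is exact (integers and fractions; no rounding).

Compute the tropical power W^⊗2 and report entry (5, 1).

W^⊗2:
  [3, 7, 12, 7, 15, 6, 2]
  [-4, 0, 1, -6, 0, -10, -8]
  [8, 1, 12, -2, 11, -3, -7]
  [-7, 12, 14, -6, 7, -10, 5]
  [-5, 2, 18, -1, 12, -3, -6]
  [6, 10, 6, 16, 19, 3, 13]
  [11, 10, 11, 4, 17, 0, 5]
Key observation: the optimum is the walk 5->6->1, with weight (-5) + 0 = -5.
Optimal value attained by: walk 5->6->1.
Answer: (W^⊗2)[5][1] = -5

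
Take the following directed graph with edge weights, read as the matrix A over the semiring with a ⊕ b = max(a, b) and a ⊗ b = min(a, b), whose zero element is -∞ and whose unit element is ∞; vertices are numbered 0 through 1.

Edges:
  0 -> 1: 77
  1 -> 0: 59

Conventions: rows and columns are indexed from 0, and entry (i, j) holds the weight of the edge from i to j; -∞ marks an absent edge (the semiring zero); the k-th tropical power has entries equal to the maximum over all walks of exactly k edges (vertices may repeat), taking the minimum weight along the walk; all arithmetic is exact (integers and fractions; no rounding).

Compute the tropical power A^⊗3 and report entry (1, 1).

A^⊗2:
  [59, -∞]
  [-∞, 59]
A^⊗3:
  [-∞, 59]
  [59, -∞]
Key observation: no walk of exactly 3 edges connects these vertices, so the entry is the semiring zero.
Answer: (A^⊗3)[1][1] = -∞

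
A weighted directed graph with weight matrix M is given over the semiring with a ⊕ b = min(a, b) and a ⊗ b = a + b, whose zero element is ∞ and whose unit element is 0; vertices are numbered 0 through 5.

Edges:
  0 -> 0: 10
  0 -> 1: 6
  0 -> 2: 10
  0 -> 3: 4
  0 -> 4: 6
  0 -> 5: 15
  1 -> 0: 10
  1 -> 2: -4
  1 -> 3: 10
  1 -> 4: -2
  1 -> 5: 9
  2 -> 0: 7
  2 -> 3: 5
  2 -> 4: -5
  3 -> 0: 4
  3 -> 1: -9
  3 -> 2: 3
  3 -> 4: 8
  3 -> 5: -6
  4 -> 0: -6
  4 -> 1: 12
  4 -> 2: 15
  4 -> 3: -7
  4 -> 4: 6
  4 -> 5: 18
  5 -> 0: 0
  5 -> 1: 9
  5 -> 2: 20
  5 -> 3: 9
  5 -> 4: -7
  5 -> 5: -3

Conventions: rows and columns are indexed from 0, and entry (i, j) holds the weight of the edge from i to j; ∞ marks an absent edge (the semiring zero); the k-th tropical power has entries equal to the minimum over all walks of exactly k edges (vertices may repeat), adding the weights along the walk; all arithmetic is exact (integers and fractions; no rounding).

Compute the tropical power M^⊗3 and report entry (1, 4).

M^⊗2:
  [0, -5, 2, -1, 4, -2]
  [-8, 1, 13, -9, -9, 4]
  [-11, -4, 8, -12, 1, -1]
  [-6, 3, -13, 1, -13, -9]
  [-3, -16, -4, -2, 0, -13]
  [-13, 0, 5, -14, -10, -6]
M^⊗3:
  [-2, -10, -9, -3, -9, -7]
  [-15, -18, -6, -16, -3, -15]
  [-8, -21, -9, -7, -8, -18]
  [-19, -8, -1, -20, -18, -12]
  [-13, -11, -20, -7, -20, -16]
  [-16, -23, -11, -17, -13, -20]
Key observation: the optimum is the walk 1->2->4->4, with weight (-4) + (-5) + 6 = -3.
Optimal value attained by: walk 1->2->4->4.
Answer: (M^⊗3)[1][4] = -3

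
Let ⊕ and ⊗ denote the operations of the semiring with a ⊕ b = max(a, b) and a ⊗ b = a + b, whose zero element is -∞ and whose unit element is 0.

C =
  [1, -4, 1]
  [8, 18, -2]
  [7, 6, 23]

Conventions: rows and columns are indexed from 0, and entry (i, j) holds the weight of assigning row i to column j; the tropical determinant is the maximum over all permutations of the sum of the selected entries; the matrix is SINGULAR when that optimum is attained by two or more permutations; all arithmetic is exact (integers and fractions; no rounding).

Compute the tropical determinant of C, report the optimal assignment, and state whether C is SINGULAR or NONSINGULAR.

σ = (0, 1, 2): 1 + 18 + 23 = 42
σ = (0, 2, 1): 1 + (-2) + 6 = 5
σ = (1, 0, 2): (-4) + 8 + 23 = 27
σ = (1, 2, 0): (-4) + (-2) + 7 = 1
σ = (2, 0, 1): 1 + 8 + 6 = 15
σ = (2, 1, 0): 1 + 18 + 7 = 26
Optimal value attained by: σ = (0, 1, 2).
Answer: det⊕(C) = 42; verdict: NONSINGULAR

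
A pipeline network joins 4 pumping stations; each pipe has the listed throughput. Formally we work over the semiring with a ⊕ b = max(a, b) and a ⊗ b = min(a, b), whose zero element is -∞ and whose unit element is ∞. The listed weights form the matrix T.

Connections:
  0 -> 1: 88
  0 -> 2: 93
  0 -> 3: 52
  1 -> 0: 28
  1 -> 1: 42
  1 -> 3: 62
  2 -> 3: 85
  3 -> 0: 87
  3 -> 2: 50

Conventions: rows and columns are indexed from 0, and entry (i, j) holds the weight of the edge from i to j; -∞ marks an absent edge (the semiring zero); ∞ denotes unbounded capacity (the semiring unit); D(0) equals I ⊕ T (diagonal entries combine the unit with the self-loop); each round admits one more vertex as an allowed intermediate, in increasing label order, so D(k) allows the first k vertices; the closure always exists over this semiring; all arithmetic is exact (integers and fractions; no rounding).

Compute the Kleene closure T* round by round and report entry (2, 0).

D(0):
  [∞, 88, 93, 52]
  [28, ∞, -∞, 62]
  [-∞, -∞, ∞, 85]
  [87, -∞, 50, ∞]
D(1):
  [∞, 88, 93, 52]
  [28, ∞, 28, 62]
  [-∞, -∞, ∞, 85]
  [87, 87, 87, ∞]
D(2):
  [∞, 88, 93, 62]
  [28, ∞, 28, 62]
  [-∞, -∞, ∞, 85]
  [87, 87, 87, ∞]
D(3):
  [∞, 88, 93, 85]
  [28, ∞, 28, 62]
  [-∞, -∞, ∞, 85]
  [87, 87, 87, ∞]
D(4):
  [∞, 88, 93, 85]
  [62, ∞, 62, 62]
  [85, 85, ∞, 85]
  [87, 87, 87, ∞]
Answer: T*[2][0] = 85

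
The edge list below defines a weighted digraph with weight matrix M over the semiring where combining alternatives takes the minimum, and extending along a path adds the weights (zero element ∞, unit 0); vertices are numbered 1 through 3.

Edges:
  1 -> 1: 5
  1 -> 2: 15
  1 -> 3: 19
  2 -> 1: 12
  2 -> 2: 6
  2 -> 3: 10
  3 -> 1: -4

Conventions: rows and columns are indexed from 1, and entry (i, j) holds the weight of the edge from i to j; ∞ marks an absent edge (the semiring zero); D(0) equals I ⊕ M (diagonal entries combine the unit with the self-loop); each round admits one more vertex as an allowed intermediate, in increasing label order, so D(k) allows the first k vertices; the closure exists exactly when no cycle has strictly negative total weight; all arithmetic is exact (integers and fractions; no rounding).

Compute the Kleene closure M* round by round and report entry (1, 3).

D(0):
  [0, 15, 19]
  [12, 0, 10]
  [-4, ∞, 0]
D(1):
  [0, 15, 19]
  [12, 0, 10]
  [-4, 11, 0]
D(2):
  [0, 15, 19]
  [12, 0, 10]
  [-4, 11, 0]
D(3):
  [0, 15, 19]
  [6, 0, 10]
  [-4, 11, 0]
Answer: M*[1][3] = 19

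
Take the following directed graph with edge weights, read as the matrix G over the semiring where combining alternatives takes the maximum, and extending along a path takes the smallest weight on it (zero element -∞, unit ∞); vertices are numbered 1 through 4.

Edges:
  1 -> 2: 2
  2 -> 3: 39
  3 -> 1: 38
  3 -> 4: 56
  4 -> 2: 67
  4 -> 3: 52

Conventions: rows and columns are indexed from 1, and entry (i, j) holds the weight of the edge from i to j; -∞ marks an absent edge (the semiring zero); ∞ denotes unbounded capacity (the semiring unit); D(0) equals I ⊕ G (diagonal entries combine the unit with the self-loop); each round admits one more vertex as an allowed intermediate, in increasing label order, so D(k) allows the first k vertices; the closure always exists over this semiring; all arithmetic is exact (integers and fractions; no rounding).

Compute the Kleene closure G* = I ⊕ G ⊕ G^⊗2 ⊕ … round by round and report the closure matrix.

D(0):
  [∞, 2, -∞, -∞]
  [-∞, ∞, 39, -∞]
  [38, -∞, ∞, 56]
  [-∞, 67, 52, ∞]
D(1):
  [∞, 2, -∞, -∞]
  [-∞, ∞, 39, -∞]
  [38, 2, ∞, 56]
  [-∞, 67, 52, ∞]
D(2):
  [∞, 2, 2, -∞]
  [-∞, ∞, 39, -∞]
  [38, 2, ∞, 56]
  [-∞, 67, 52, ∞]
D(3):
  [∞, 2, 2, 2]
  [38, ∞, 39, 39]
  [38, 2, ∞, 56]
  [38, 67, 52, ∞]
D(4):
  [∞, 2, 2, 2]
  [38, ∞, 39, 39]
  [38, 56, ∞, 56]
  [38, 67, 52, ∞]
Answer: G* = [[∞, 2, 2, 2], [38, ∞, 39, 39], [38, 56, ∞, 56], [38, 67, 52, ∞]]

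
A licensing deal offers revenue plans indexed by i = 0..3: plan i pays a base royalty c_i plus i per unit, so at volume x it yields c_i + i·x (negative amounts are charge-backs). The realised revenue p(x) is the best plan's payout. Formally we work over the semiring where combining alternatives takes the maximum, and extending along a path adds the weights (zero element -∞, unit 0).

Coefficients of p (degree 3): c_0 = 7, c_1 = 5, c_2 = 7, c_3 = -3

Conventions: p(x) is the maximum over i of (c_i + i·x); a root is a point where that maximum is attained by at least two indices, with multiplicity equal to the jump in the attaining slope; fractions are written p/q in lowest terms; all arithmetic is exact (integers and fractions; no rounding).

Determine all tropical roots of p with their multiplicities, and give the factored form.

hull edge (i=0, c=7) to (i=2, c=7): slope 0, span 2
hull edge (i=2, c=7) to (i=3, c=-3): slope -10, span 1
Factored form: p(x) = -3 ⊗ (x ⊕ 0) ⊗ (x ⊕ 0) ⊗ (x ⊕ 10)
Answer: roots = 0 (mult 2), 10 (mult 1)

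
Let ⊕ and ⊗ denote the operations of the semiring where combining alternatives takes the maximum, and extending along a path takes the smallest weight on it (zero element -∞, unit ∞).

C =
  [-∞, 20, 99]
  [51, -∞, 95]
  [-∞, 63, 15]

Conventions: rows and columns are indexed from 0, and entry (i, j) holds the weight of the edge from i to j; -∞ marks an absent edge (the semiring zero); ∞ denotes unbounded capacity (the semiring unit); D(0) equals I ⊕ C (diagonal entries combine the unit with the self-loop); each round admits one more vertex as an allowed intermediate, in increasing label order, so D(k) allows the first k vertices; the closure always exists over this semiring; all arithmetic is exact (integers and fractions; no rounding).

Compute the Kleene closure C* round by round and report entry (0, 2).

D(0):
  [∞, 20, 99]
  [51, ∞, 95]
  [-∞, 63, ∞]
D(1):
  [∞, 20, 99]
  [51, ∞, 95]
  [-∞, 63, ∞]
D(2):
  [∞, 20, 99]
  [51, ∞, 95]
  [51, 63, ∞]
D(3):
  [∞, 63, 99]
  [51, ∞, 95]
  [51, 63, ∞]
Answer: C*[0][2] = 99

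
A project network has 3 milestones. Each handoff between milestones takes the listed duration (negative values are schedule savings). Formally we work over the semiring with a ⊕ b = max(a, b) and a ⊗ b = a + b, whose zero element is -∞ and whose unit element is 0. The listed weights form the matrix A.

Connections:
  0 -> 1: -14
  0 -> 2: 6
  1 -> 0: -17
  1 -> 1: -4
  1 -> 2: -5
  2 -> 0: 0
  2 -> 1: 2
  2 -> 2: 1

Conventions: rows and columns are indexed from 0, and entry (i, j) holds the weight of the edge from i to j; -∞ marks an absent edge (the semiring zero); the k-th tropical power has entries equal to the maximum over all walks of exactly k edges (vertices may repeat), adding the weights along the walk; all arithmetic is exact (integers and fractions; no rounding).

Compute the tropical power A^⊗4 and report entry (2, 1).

A^⊗2:
  [6, 8, 7]
  [-5, -3, -4]
  [1, 3, 6]
A^⊗3:
  [7, 9, 12]
  [-4, -2, 1]
  [6, 8, 7]
A^⊗4:
  [12, 14, 13]
  [1, 3, 2]
  [7, 9, 12]
Key observation: the optimum is the walk 2->0->2->2->1, with weight 0 + 6 + 1 + 2 = 9.
Optimal value attained by: walk 2->0->2->2->1.
Answer: (A^⊗4)[2][1] = 9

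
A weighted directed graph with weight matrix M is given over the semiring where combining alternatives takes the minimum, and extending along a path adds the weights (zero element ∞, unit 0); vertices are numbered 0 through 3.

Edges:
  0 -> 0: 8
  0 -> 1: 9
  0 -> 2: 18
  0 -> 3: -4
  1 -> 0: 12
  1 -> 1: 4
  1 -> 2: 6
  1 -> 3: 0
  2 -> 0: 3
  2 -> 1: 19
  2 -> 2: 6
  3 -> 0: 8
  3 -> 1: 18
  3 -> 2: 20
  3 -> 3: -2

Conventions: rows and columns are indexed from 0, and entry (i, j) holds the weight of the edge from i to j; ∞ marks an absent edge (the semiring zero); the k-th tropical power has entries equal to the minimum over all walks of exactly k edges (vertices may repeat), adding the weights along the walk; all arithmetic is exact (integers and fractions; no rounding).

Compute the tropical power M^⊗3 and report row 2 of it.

M^⊗2:
  [4, 13, 15, -6]
  [8, 8, 10, -2]
  [9, 12, 12, -1]
  [6, 16, 18, -4]
M^⊗3:
  [2, 12, 14, -8]
  [6, 12, 14, -4]
  [7, 16, 18, -3]
  [4, 14, 16, -6]
Answer: row 2 of M^⊗3 = [7, 16, 18, -3]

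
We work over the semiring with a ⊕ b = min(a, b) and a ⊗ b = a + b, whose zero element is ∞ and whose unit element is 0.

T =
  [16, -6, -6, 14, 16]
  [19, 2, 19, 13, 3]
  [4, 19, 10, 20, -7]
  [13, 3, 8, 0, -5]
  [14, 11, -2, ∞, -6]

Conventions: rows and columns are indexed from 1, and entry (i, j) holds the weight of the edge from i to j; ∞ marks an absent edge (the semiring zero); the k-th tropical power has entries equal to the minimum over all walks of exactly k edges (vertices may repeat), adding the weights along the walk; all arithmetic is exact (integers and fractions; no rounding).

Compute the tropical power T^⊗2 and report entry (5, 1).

T^⊗2:
  [-2, -4, 4, 7, -13]
  [17, 4, 1, 13, -3]
  [7, -2, -9, 18, -13]
  [9, 3, -7, 0, -11]
  [2, 5, -8, 18, -12]
Key observation: the optimum is the walk 5->3->1, with weight (-2) + 4 = 2.
Optimal value attained by: walk 5->3->1.
Answer: (T^⊗2)[5][1] = 2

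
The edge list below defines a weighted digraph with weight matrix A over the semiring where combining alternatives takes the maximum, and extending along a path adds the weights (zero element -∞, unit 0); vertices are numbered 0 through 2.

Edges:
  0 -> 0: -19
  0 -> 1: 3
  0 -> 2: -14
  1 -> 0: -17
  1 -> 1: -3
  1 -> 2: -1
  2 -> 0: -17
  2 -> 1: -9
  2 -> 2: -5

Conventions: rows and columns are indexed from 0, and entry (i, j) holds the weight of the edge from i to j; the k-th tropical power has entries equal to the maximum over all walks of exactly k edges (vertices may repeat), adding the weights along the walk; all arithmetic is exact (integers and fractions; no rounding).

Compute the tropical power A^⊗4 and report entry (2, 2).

A^⊗2:
  [-14, 0, 2]
  [-18, -6, -4]
  [-22, -12, -10]
A^⊗3:
  [-15, -3, -1]
  [-21, -9, -7]
  [-27, -15, -13]
A^⊗4:
  [-18, -6, -4]
  [-24, -12, -10]
  [-30, -18, -16]
Key observation: the optimum is the walk 2->1->1->1->2, with weight (-9) + (-3) + (-3) + (-1) = -16.
Optimal value attained by: walk 2->1->1->1->2.
Answer: (A^⊗4)[2][2] = -16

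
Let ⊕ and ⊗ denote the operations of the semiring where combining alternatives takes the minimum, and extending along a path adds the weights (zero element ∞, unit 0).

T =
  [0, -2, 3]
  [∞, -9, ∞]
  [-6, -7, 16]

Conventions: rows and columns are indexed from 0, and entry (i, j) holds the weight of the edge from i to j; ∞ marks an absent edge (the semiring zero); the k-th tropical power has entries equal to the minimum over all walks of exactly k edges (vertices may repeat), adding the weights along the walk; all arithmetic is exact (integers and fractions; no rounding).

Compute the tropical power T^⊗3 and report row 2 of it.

T^⊗2:
  [-3, -11, 3]
  [∞, -18, ∞]
  [-6, -16, -3]
T^⊗3:
  [-3, -20, 0]
  [∞, -27, ∞]
  [-9, -25, -3]
Answer: row 2 of T^⊗3 = [-9, -25, -3]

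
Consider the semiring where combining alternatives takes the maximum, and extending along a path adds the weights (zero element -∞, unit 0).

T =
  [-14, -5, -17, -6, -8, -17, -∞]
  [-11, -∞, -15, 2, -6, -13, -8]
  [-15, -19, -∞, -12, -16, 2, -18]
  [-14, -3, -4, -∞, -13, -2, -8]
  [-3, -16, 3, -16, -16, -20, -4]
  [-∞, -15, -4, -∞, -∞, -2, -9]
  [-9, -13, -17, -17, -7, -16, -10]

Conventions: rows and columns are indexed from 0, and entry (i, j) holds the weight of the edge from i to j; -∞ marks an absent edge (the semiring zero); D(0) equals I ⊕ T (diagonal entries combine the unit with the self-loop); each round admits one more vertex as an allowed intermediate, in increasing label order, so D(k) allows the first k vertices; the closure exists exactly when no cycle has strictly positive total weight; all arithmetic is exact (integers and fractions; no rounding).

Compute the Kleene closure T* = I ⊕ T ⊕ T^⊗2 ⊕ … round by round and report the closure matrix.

D(0):
  [0, -5, -17, -6, -8, -17, -∞]
  [-11, 0, -15, 2, -6, -13, -8]
  [-15, -19, 0, -12, -16, 2, -18]
  [-14, -3, -4, 0, -13, -2, -8]
  [-3, -16, 3, -16, 0, -20, -4]
  [-∞, -15, -4, -∞, -∞, 0, -9]
  [-9, -13, -17, -17, -7, -16, 0]
D(1):
  [0, -5, -17, -6, -8, -17, -∞]
  [-11, 0, -15, 2, -6, -13, -8]
  [-15, -19, 0, -12, -16, 2, -18]
  [-14, -3, -4, 0, -13, -2, -8]
  [-3, -8, 3, -9, 0, -20, -4]
  [-∞, -15, -4, -∞, -∞, 0, -9]
  [-9, -13, -17, -15, -7, -16, 0]
D(2):
  [0, -5, -17, -3, -8, -17, -13]
  [-11, 0, -15, 2, -6, -13, -8]
  [-15, -19, 0, -12, -16, 2, -18]
  [-14, -3, -4, 0, -9, -2, -8]
  [-3, -8, 3, -6, 0, -20, -4]
  [-26, -15, -4, -13, -21, 0, -9]
  [-9, -13, -17, -11, -7, -16, 0]
D(3):
  [0, -5, -17, -3, -8, -15, -13]
  [-11, 0, -15, 2, -6, -13, -8]
  [-15, -19, 0, -12, -16, 2, -18]
  [-14, -3, -4, 0, -9, -2, -8]
  [-3, -8, 3, -6, 0, 5, -4]
  [-19, -15, -4, -13, -20, 0, -9]
  [-9, -13, -17, -11, -7, -15, 0]
D(4):
  [0, -5, -7, -3, -8, -5, -11]
  [-11, 0, -2, 2, -6, 0, -6]
  [-15, -15, 0, -12, -16, 2, -18]
  [-14, -3, -4, 0, -9, -2, -8]
  [-3, -8, 3, -6, 0, 5, -4]
  [-19, -15, -4, -13, -20, 0, -9]
  [-9, -13, -15, -11, -7, -13, 0]
D(5):
  [0, -5, -5, -3, -8, -3, -11]
  [-9, 0, -2, 2, -6, 0, -6]
  [-15, -15, 0, -12, -16, 2, -18]
  [-12, -3, -4, 0, -9, -2, -8]
  [-3, -8, 3, -6, 0, 5, -4]
  [-19, -15, -4, -13, -20, 0, -9]
  [-9, -13, -4, -11, -7, -2, 0]
D(6):
  [0, -5, -5, -3, -8, -3, -11]
  [-9, 0, -2, 2, -6, 0, -6]
  [-15, -13, 0, -11, -16, 2, -7]
  [-12, -3, -4, 0, -9, -2, -8]
  [-3, -8, 3, -6, 0, 5, -4]
  [-19, -15, -4, -13, -20, 0, -9]
  [-9, -13, -4, -11, -7, -2, 0]
D(7):
  [0, -5, -5, -3, -8, -3, -11]
  [-9, 0, -2, 2, -6, 0, -6]
  [-15, -13, 0, -11, -14, 2, -7]
  [-12, -3, -4, 0, -9, -2, -8]
  [-3, -8, 3, -6, 0, 5, -4]
  [-18, -15, -4, -13, -16, 0, -9]
  [-9, -13, -4, -11, -7, -2, 0]
Answer: T* = [[0, -5, -5, -3, -8, -3, -11], [-9, 0, -2, 2, -6, 0, -6], [-15, -13, 0, -11, -14, 2, -7], [-12, -3, -4, 0, -9, -2, -8], [-3, -8, 3, -6, 0, 5, -4], [-18, -15, -4, -13, -16, 0, -9], [-9, -13, -4, -11, -7, -2, 0]]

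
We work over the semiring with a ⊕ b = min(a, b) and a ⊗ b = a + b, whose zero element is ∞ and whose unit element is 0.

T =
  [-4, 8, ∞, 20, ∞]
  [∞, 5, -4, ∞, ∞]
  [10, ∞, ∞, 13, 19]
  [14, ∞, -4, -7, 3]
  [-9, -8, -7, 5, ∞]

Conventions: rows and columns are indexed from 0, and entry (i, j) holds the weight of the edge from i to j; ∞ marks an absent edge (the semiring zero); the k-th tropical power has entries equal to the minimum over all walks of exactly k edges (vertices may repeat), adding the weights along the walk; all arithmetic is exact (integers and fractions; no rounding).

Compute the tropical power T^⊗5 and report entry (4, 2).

T^⊗2:
  [-8, 4, 4, 13, 23]
  [6, 10, 1, 9, 15]
  [6, 11, 9, 6, 16]
  [-6, -5, -11, -14, -4]
  [-13, -3, -12, -2, 8]
T^⊗3:
  [-12, 0, 0, 6, 16]
  [2, 7, 5, 2, 12]
  [2, 8, 2, -1, 9]
  [-13, -12, -18, -21, -11]
  [-17, -5, -7, -9, 1]
T^⊗4:
  [-16, -4, -4, -1, 9]
  [-2, 4, -2, -5, 5]
  [-2, 1, -5, -8, 2]
  [-20, -19, -25, -28, -18]
  [-21, -9, -13, -16, -6]
T^⊗5:
  [-20, -8, -8, -8, 2]
  [-6, -3, -9, -12, -2]
  [-7, -6, -12, -15, -5]
  [-27, -26, -32, -35, -25]
  [-25, -14, -20, -23, -13]
Key observation: the optimum is the walk 4->3->3->3->3->2, with weight 5 + (-7) + (-7) + (-7) + (-4) = -20.
Optimal value attained by: walk 4->3->3->3->3->2.
Answer: (T^⊗5)[4][2] = -20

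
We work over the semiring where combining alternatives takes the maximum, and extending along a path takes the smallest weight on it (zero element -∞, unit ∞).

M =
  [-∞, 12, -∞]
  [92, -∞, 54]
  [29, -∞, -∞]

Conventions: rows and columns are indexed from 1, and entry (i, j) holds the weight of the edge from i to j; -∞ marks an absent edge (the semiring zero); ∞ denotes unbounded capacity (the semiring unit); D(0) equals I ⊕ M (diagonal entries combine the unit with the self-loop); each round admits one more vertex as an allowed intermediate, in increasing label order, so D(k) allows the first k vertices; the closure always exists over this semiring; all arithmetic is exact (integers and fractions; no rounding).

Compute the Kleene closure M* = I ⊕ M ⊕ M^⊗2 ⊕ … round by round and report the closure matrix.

D(0):
  [∞, 12, -∞]
  [92, ∞, 54]
  [29, -∞, ∞]
D(1):
  [∞, 12, -∞]
  [92, ∞, 54]
  [29, 12, ∞]
D(2):
  [∞, 12, 12]
  [92, ∞, 54]
  [29, 12, ∞]
D(3):
  [∞, 12, 12]
  [92, ∞, 54]
  [29, 12, ∞]
Answer: M* = [[∞, 12, 12], [92, ∞, 54], [29, 12, ∞]]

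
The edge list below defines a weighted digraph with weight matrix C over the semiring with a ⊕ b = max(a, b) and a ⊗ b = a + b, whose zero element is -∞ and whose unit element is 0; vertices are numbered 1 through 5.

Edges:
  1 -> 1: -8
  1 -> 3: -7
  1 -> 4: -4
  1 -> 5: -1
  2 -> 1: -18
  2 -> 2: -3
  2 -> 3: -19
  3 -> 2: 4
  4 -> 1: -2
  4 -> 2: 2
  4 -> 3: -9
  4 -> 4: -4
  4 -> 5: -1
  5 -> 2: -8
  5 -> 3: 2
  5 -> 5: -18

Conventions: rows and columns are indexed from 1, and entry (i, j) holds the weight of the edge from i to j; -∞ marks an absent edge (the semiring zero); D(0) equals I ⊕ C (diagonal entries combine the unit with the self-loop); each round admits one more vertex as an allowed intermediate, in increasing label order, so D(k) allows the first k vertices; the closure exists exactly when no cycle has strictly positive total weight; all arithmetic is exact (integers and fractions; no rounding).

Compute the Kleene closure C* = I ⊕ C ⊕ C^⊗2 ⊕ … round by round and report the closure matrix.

D(0):
  [0, -∞, -7, -4, -1]
  [-18, 0, -19, -∞, -∞]
  [-∞, 4, 0, -∞, -∞]
  [-2, 2, -9, 0, -1]
  [-∞, -8, 2, -∞, 0]
D(1):
  [0, -∞, -7, -4, -1]
  [-18, 0, -19, -22, -19]
  [-∞, 4, 0, -∞, -∞]
  [-2, 2, -9, 0, -1]
  [-∞, -8, 2, -∞, 0]
D(2):
  [0, -∞, -7, -4, -1]
  [-18, 0, -19, -22, -19]
  [-14, 4, 0, -18, -15]
  [-2, 2, -9, 0, -1]
  [-26, -8, 2, -30, 0]
D(3):
  [0, -3, -7, -4, -1]
  [-18, 0, -19, -22, -19]
  [-14, 4, 0, -18, -15]
  [-2, 2, -9, 0, -1]
  [-12, 6, 2, -16, 0]
D(4):
  [0, -2, -7, -4, -1]
  [-18, 0, -19, -22, -19]
  [-14, 4, 0, -18, -15]
  [-2, 2, -9, 0, -1]
  [-12, 6, 2, -16, 0]
D(5):
  [0, 5, 1, -4, -1]
  [-18, 0, -17, -22, -19]
  [-14, 4, 0, -18, -15]
  [-2, 5, 1, 0, -1]
  [-12, 6, 2, -16, 0]
Answer: C* = [[0, 5, 1, -4, -1], [-18, 0, -17, -22, -19], [-14, 4, 0, -18, -15], [-2, 5, 1, 0, -1], [-12, 6, 2, -16, 0]]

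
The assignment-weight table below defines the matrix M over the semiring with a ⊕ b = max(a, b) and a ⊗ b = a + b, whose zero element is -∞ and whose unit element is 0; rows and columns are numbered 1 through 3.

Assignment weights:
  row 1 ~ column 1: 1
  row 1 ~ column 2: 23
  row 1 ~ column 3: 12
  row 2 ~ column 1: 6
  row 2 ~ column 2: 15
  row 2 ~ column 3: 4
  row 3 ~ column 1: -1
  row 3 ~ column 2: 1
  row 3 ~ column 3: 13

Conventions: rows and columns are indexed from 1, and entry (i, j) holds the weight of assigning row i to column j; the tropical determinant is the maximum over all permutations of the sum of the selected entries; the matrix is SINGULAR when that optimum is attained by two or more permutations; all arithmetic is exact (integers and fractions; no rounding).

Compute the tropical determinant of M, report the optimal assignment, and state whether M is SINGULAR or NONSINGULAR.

σ = (1, 2, 3): 1 + 15 + 13 = 29
σ = (1, 3, 2): 1 + 4 + 1 = 6
σ = (2, 1, 3): 23 + 6 + 13 = 42
σ = (2, 3, 1): 23 + 4 + (-1) = 26
σ = (3, 1, 2): 12 + 6 + 1 = 19
σ = (3, 2, 1): 12 + 15 + (-1) = 26
Optimal value attained by: σ = (2, 1, 3).
Answer: det⊕(M) = 42; verdict: NONSINGULAR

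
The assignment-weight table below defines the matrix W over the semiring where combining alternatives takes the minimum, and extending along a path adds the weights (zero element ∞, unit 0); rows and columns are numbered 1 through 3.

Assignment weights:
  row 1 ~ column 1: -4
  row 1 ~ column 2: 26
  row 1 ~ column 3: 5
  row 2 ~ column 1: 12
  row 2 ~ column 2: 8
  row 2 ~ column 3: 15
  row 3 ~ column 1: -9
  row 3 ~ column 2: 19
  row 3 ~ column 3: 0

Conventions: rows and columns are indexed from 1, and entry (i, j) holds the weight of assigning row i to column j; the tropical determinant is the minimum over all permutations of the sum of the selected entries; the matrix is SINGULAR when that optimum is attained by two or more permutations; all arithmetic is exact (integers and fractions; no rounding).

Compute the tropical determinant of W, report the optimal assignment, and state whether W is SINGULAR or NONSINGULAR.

σ = (1, 2, 3): (-4) + 8 + 0 = 4
σ = (1, 3, 2): (-4) + 15 + 19 = 30
σ = (2, 1, 3): 26 + 12 + 0 = 38
σ = (2, 3, 1): 26 + 15 + (-9) = 32
σ = (3, 1, 2): 5 + 12 + 19 = 36
σ = (3, 2, 1): 5 + 8 + (-9) = 4
Optimal value attained by: σ = (1, 2, 3).
Answer: det⊕(W) = 4; verdict: SINGULAR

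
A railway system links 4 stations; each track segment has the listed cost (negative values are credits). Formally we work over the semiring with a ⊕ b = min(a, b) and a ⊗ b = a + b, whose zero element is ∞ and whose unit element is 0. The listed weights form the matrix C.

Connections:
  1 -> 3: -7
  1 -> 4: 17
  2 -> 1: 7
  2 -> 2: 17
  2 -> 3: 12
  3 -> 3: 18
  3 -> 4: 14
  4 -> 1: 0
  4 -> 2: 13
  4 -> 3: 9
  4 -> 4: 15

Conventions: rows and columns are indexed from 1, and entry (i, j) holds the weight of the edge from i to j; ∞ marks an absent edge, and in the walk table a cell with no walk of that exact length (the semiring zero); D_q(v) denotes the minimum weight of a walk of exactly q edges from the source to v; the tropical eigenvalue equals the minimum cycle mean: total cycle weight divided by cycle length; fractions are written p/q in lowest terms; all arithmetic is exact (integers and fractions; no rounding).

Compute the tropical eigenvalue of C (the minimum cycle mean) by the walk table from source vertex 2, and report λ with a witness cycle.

q=0: [∞, 0, ∞, ∞]
q=1: [7, 17, 12, ∞]
q=2: [24, 34, 0, 24]
q=3: [24, 37, 17, 14]
q=4: [14, 27, 17, 29]
Optimal cycle mean attained by: cycle 1->3->4->1, total (-7) + 14 + 0, length 3.
Answer: λ = 7/3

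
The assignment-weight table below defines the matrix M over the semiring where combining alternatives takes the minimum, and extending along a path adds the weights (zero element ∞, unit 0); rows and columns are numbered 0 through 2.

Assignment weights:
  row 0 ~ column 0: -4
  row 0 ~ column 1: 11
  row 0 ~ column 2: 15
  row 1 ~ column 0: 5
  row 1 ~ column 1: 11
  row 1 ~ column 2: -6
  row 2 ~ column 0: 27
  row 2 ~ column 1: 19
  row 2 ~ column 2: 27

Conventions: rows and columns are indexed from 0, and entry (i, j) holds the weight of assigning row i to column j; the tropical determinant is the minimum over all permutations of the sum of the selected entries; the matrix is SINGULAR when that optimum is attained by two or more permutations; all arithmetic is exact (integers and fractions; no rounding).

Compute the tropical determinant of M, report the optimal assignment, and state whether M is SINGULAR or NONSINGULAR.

σ = (0, 1, 2): (-4) + 11 + 27 = 34
σ = (0, 2, 1): (-4) + (-6) + 19 = 9
σ = (1, 0, 2): 11 + 5 + 27 = 43
σ = (1, 2, 0): 11 + (-6) + 27 = 32
σ = (2, 0, 1): 15 + 5 + 19 = 39
σ = (2, 1, 0): 15 + 11 + 27 = 53
Optimal value attained by: σ = (0, 2, 1).
Answer: det⊕(M) = 9; verdict: NONSINGULAR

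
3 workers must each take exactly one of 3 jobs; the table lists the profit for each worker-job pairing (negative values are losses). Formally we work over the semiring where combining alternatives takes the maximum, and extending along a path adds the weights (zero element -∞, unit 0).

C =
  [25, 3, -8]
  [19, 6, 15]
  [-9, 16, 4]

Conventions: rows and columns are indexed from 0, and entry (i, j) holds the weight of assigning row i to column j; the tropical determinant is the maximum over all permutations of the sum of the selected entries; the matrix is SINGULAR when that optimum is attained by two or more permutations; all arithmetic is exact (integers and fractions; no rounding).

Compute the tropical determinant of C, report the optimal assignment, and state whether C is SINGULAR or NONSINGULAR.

σ = (0, 1, 2): 25 + 6 + 4 = 35
σ = (0, 2, 1): 25 + 15 + 16 = 56
σ = (1, 0, 2): 3 + 19 + 4 = 26
σ = (1, 2, 0): 3 + 15 + (-9) = 9
σ = (2, 0, 1): (-8) + 19 + 16 = 27
σ = (2, 1, 0): (-8) + 6 + (-9) = -11
Optimal value attained by: σ = (0, 2, 1).
Answer: det⊕(C) = 56; verdict: NONSINGULAR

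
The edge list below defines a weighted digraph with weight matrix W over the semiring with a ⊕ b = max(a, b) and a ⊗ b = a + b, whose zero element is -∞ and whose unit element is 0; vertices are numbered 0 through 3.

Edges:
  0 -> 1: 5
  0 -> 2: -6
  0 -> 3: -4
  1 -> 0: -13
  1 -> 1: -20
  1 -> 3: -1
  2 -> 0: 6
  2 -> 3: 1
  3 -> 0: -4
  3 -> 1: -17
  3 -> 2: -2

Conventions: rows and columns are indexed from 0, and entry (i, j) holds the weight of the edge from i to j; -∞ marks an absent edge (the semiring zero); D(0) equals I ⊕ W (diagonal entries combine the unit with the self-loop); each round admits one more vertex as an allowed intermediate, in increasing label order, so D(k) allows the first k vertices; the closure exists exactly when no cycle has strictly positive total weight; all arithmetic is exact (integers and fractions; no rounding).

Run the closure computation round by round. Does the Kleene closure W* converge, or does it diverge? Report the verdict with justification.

D(0):
  [0, 5, -6, -4]
  [-13, 0, -∞, -1]
  [6, -∞, 0, 1]
  [-4, -17, -2, 0]
D(1):
  [0, 5, -6, -4]
  [-13, 0, -19, -1]
  [6, 11, 0, 2]
  [-4, 1, -2, 0]
D(2):
  [0, 5, -6, 4]
  [-13, 0, -19, -1]
  [6, 11, 0, 10]
  [-4, 1, -2, 0]
Detection: at round 3, diagonal entry (3, 3) turns strictly positive.
Key observation: the cycle 3->2->0->1->3 has total weight (-2) + 6 + 5 + (-1), which is strictly positive.
Answer: DIVERGES — positive cycle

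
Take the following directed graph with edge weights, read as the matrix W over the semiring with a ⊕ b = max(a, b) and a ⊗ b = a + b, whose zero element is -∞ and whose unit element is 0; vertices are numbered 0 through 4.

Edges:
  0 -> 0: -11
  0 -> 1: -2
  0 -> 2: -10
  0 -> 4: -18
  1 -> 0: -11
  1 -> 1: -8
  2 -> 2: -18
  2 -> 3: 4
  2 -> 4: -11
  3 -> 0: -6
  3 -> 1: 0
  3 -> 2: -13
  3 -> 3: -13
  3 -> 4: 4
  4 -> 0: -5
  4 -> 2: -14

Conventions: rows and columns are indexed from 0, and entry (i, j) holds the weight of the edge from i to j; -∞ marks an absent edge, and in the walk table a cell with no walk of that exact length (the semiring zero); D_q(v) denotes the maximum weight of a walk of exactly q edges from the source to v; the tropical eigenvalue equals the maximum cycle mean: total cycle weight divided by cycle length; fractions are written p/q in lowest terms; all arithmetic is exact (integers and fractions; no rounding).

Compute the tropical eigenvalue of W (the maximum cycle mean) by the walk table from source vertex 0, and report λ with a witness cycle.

q=0: [0, -∞, -∞, -∞, -∞]
q=1: [-11, -2, -10, -∞, -18]
q=2: [-13, -10, -21, -6, -21]
q=3: [-12, -6, -19, -17, -2]
q=4: [-7, -14, -16, -15, -13]
q=5: [-18, -9, -17, -12, -11]
Optimal cycle mean attained by: cycle 0->2->3->4->0, total (-10) + 4 + 4 + (-5), length 4.
Answer: λ = -7/4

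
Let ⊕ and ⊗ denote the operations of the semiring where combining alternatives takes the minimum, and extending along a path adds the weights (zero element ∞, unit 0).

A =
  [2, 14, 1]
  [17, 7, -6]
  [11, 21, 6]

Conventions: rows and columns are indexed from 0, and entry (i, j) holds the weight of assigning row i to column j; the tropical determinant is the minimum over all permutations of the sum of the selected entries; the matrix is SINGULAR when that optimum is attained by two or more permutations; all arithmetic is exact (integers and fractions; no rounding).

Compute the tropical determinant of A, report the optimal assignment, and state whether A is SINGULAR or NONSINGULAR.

σ = (0, 1, 2): 2 + 7 + 6 = 15
σ = (0, 2, 1): 2 + (-6) + 21 = 17
σ = (1, 0, 2): 14 + 17 + 6 = 37
σ = (1, 2, 0): 14 + (-6) + 11 = 19
σ = (2, 0, 1): 1 + 17 + 21 = 39
σ = (2, 1, 0): 1 + 7 + 11 = 19
Optimal value attained by: σ = (0, 1, 2).
Answer: det⊕(A) = 15; verdict: NONSINGULAR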